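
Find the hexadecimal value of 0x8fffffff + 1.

0x90000000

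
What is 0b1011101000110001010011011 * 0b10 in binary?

0b10111010001100010100110110

Multiply each base-2 digit by 2, carrying:
  1×2 = 2 → write 0 carry 1
  1×2+1 = 3 → write 1 carry 1
  0×2+1 = 1 → write 1
  1×2 = 2 → write 0 carry 1
  1×2+1 = 3 → write 1 carry 1
  0×2+1 = 1 → write 1
  0×2 = 0 → write 0
  1×2 = 2 → write 0 carry 1
  0×2+1 = 1 → write 1
  1×2 = 2 → write 0 carry 1
  0×2+1 = 1 → write 1
  0×2 = 0 → write 0
  0×2 = 0 → write 0
  1×2 = 2 → write 0 carry 1
  1×2+1 = 3 → write 1 carry 1
  0×2+1 = 1 → write 1
  0×2 = 0 → write 0
  0×2 = 0 → write 0
  1×2 = 2 → write 0 carry 1
  0×2+1 = 1 → write 1
  1×2 = 2 → write 0 carry 1
  1×2+1 = 3 → write 1 carry 1
  1×2+1 = 3 → write 1 carry 1
  0×2+1 = 1 → write 1
  1×2 = 2 → write 0 carry 1
  remaining carry: 1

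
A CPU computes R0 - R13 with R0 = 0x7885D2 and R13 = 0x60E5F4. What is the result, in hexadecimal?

Subtract column by column in base 16:
  2-4 → E (borrow)
  D-F-1 → D (borrow)
  5-5-1 → F (borrow)
  8-E-1 → 9 (borrow)
  8-0-1 → 7
  7-6 → 1

0x179FDE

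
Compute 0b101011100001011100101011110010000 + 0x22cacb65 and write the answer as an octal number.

0o57676221365

0b101011100001011100101011110010000 = 0o53413453620 in octal.
0x22cacb65 = 0o4262545545 in octal.
Add column by column in base 8, right to left:
  0+5 = 5
  2+4 = 6
  6+5 = 3 carry 1
  3+5+1 = 1 carry 1
  5+4+1 = 2 carry 1
  4+5+1 = 2 carry 1
  3+2+1 = 6
  1+6 = 7
  4+2 = 6
  3+4 = 7
  5+0 = 5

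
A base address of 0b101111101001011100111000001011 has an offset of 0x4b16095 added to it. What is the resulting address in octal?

0o6425627240

0b101111101001011100111000001011 = 0o5751347013 in octal.
0x4b16095 = 0o454260225 in octal.
Add column by column in base 8, right to left:
  3+5 = 0 carry 1
  1+2+1 = 4
  0+2 = 2
  7+0 = 7
  4+6 = 2 carry 1
  3+2+1 = 6
  1+4 = 5
  5+5 = 2 carry 1
  7+4+1 = 4 carry 1
  5+0+1 = 6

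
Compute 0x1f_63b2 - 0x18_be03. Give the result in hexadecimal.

Subtract column by column in base 16:
  2-3 → f (borrow)
  b-0-1 → a
  3-e → 5 (borrow)
  6-b-1 → a (borrow)
  f-8-1 → 6
  1-1 → 0

0x6a5af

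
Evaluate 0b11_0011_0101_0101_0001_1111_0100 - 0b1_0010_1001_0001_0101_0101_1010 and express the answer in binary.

Subtract column by column in base 2:
  0-0 → 0
  0-1 → 1 (borrow)
  1-0-1 → 0
  0-1 → 1 (borrow)
  1-1-1 → 1 (borrow)
  1-0-1 → 0
  1-1 → 0
  1-0 → 1
  1-1 → 0
  0-0 → 0
  0-1 → 1 (borrow)
  0-0-1 → 1 (borrow)
  1-1-1 → 1 (borrow)
  0-0-1 → 1 (borrow)
  1-0-1 → 0
  0-0 → 0
  1-1 → 0
  0-0 → 0
  1-0 → 1
  0-1 → 1 (borrow)
  1-0-1 → 0
  1-1 → 0
  0-0 → 0
  0-0 → 0
  1-1 → 0
  1-0 → 1

0b10000011000011110010011010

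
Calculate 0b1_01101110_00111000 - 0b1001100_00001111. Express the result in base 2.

0b10010001000101001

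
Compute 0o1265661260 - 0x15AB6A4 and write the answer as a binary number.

0b1001011111001010110000001100

0o1265661260 = 0b1010110101110110001010110000 in binary.
0x15AB6A4 = 0b1010110101011011010100100 in binary.
Subtract column by column in base 2:
  0-0 → 0
  0-0 → 0
  0-1 → 1 (borrow)
  0-0-1 → 1 (borrow)
  1-0-1 → 0
  1-1 → 0
  0-0 → 0
  1-1 → 0
  0-0 → 0
  1-1 → 0
  0-1 → 1 (borrow)
  0-0-1 → 1 (borrow)
  0-1-1 → 0 (borrow)
  1-1-1 → 1 (borrow)
  1-0-1 → 0
  0-1 → 1 (borrow)
  1-0-1 → 0
  1-1 → 0
  1-0 → 1
  0-1 → 1 (borrow)
  1-1-1 → 1 (borrow)
  0-0-1 → 1 (borrow)
  1-1-1 → 1 (borrow)
  1-0-1 → 0
  0-1 → 1 (borrow)
  1-0-1 → 0
  0-0 → 0
  1-0 → 1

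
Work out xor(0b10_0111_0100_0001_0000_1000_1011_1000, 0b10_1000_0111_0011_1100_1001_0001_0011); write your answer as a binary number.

XOR bit by bit (1 where the bits differ):
  100111010000010000100010111000
^ 101000011100111100100100010011
= 001111001100101100000110101011

0b001111001100101100000110101011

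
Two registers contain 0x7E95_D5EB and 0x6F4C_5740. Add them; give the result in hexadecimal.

Add column by column in base 16, right to left:
  B+0 = B
  E+4 = 2 carry 1
  5+7+1 = D
  D+5 = 2 carry 1
  5+C+1 = 2 carry 1
  9+4+1 = E
  E+F = D carry 1
  7+6+1 = E

0xEDE22D2B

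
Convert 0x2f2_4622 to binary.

Expand each hex digit to 4 bits: 2=0010 f=1111 2=0010 4=0100 6=0110 2=0010 2=0010.

0b10111100100100011000100010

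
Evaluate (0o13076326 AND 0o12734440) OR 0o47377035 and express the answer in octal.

0o57377035

0o13076326 AND 0o12734440 = 0o12034000.
Then OR with 0o47377035.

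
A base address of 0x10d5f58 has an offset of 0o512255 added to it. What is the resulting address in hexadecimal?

0o512255 = 0x294ad in hexadecimal.
Add column by column in base 16, right to left:
  8+d = 5 carry 1
  5+a+1 = 0 carry 1
  f+4+1 = 4 carry 1
  5+9+1 = f
  d+2 = f
  0+0 = 0
  1+0 = 1

0x10ff405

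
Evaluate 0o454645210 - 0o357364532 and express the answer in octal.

0o75260456

Subtract column by column in base 8:
  0-2 → 6 (borrow)
  1-3-1 → 5 (borrow)
  2-5-1 → 4 (borrow)
  5-4-1 → 0
  4-6 → 6 (borrow)
  6-3-1 → 2
  4-7 → 5 (borrow)
  5-5-1 → 7 (borrow)
  4-3-1 → 0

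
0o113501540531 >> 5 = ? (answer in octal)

0o2272033012

5 bits is not a whole number of base-8 digits; in binary: 1001011101000001101100000101011001 >> 5 = 10010111010000011011000001010.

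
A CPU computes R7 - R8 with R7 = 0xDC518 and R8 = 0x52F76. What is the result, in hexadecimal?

0x895A2

Subtract column by column in base 16:
  8-6 → 2
  1-7 → A (borrow)
  5-F-1 → 5 (borrow)
  C-2-1 → 9
  D-5 → 8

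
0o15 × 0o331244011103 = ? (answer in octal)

Multiply each base-8 digit by 13, carrying:
  3×13 = 39 → write 7 carry 4
  0×13+4 = 4 → write 4
  1×13 = 13 → write 5 carry 1
  1×13+1 = 14 → write 6 carry 1
  1×13+1 = 14 → write 6 carry 1
  0×13+1 = 1 → write 1
  4×13 = 52 → write 4 carry 6
  4×13+6 = 58 → write 2 carry 7
  2×13+7 = 33 → write 1 carry 4
  1×13+4 = 17 → write 1 carry 2
  3×13+2 = 41 → write 1 carry 5
  3×13+5 = 44 → write 4 carry 5
  remaining carry: 5

0o5411124166547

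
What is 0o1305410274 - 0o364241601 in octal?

0o721146473

Subtract column by column in base 8:
  4-1 → 3
  7-0 → 7
  2-6 → 4 (borrow)
  0-1-1 → 6 (borrow)
  1-4-1 → 4 (borrow)
  4-2-1 → 1
  5-4 → 1
  0-6 → 2 (borrow)
  3-3-1 → 7 (borrow)
  1-0-1 → 0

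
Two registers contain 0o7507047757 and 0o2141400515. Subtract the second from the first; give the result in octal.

Subtract column by column in base 8:
  7-5 → 2
  5-1 → 4
  7-5 → 2
  7-0 → 7
  4-0 → 4
  0-4 → 4 (borrow)
  7-1-1 → 5
  0-4 → 4 (borrow)
  5-1-1 → 3
  7-2 → 5

0o5345447242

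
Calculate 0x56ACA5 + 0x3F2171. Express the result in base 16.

0x95CE16

Add column by column in base 16, right to left:
  5+1 = 6
  A+7 = 1 carry 1
  C+1+1 = E
  A+2 = C
  6+F = 5 carry 1
  5+3+1 = 9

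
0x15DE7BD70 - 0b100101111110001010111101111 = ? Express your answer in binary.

0x15DE7BD70 = 0b101011101111001111011110101110000 in binary.
Subtract column by column in base 2:
  0-1 → 1 (borrow)
  0-1-1 → 0 (borrow)
  0-1-1 → 0 (borrow)
  0-1-1 → 0 (borrow)
  1-0-1 → 0
  1-1 → 0
  1-1 → 0
  0-1 → 1 (borrow)
  1-1-1 → 1 (borrow)
  0-0-1 → 1 (borrow)
  1-1-1 → 1 (borrow)
  1-0-1 → 0
  1-1 → 0
  1-0 → 1
  0-0 → 0
  1-0 → 1
  1-1 → 0
  1-1 → 0
  1-1 → 0
  0-1 → 1 (borrow)
  0-1-1 → 0 (borrow)
  1-1-1 → 1 (borrow)
  1-0-1 → 0
  1-1 → 0
  1-0 → 1
  0-0 → 0
  1-1 → 0
  1-0 → 1
  1-0 → 1
  0-0 → 0
  1-0 → 1
  0-0 → 0
  1-0 → 1

0b101011001001010001010011110000001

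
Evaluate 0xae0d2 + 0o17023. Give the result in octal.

0xae0d2 = 0o2560322 in octal.
Add column by column in base 8, right to left:
  2+3 = 5
  2+2 = 4
  3+0 = 3
  0+7 = 7
  6+1 = 7
  5+0 = 5
  2+0 = 2

0o2577345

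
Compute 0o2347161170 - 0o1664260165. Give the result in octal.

0o462701003

Subtract column by column in base 8:
  0-5 → 3 (borrow)
  7-6-1 → 0
  1-1 → 0
  1-0 → 1
  6-6 → 0
  1-2 → 7 (borrow)
  7-4-1 → 2
  4-6 → 6 (borrow)
  3-6-1 → 4 (borrow)
  2-1-1 → 0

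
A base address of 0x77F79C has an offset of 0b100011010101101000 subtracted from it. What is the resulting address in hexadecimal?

0x75C234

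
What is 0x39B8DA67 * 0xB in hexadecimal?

Multiply each base-16 digit by 11, carrying:
  7×11 = 77 → write D carry 4
  6×11+4 = 70 → write 6 carry 4
  A×11+4 = 114 → write 2 carry 7
  D×11+7 = 150 → write 6 carry 9
  8×11+9 = 97 → write 1 carry 6
  B×11+6 = 127 → write F carry 7
  9×11+7 = 106 → write A carry 6
  3×11+6 = 39 → write 7 carry 2
  remaining carry: 2

0x27AF1626D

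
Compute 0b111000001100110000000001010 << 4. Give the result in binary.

0b1110000011001100000000010100000

Left shift by 4: append 4 zero bits.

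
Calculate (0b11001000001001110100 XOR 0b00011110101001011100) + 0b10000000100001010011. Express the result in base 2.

0b101010111000001111011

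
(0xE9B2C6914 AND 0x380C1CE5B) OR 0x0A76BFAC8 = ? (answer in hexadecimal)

0x2A76BFAD8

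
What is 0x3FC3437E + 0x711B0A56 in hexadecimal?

Add column by column in base 16, right to left:
  E+6 = 4 carry 1
  7+5+1 = D
  3+A = D
  4+0 = 4
  3+B = E
  C+1 = D
  F+1 = 0 carry 1
  3+7+1 = B

0xB0DE4DD4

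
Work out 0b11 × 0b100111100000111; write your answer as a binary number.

0b1110110100010101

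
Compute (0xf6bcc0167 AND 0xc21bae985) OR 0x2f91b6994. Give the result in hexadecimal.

0xef99b6995

0xf6bcc0167 AND 0xc21bae985 = 0xc21880105.
Then OR with 0x2f91b6994.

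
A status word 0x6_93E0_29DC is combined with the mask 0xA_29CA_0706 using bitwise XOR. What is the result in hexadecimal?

0xCBA2A2EDA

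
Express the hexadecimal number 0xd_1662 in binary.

0b11010001011001100010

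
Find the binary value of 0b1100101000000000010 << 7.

0b11001010000000000100000000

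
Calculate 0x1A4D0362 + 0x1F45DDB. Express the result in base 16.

Add column by column in base 16, right to left:
  2+B = D
  6+D = 3 carry 1
  3+D+1 = 1 carry 1
  0+5+1 = 6
  D+4 = 1 carry 1
  4+F+1 = 4 carry 1
  A+1+1 = C
  1+0 = 1

0x1C41613D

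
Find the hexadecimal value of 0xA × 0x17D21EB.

0xEE3532E

Multiply each base-16 digit by 10, carrying:
  B×10 = 110 → write E carry 6
  E×10+6 = 146 → write 2 carry 9
  1×10+9 = 19 → write 3 carry 1
  2×10+1 = 21 → write 5 carry 1
  D×10+1 = 131 → write 3 carry 8
  7×10+8 = 78 → write E carry 4
  1×10+4 = 14 → write E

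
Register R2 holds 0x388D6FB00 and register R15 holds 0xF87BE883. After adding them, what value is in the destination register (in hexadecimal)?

Add column by column in base 16, right to left:
  0+3 = 3
  0+8 = 8
  B+8 = 3 carry 1
  F+E+1 = E carry 1
  6+B+1 = 2 carry 1
  D+7+1 = 5 carry 1
  8+8+1 = 1 carry 1
  8+F+1 = 8 carry 1
  3+0+1 = 4

0x48152E383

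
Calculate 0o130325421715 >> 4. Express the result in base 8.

0o5415261074

4 bits is not a whole number of base-8 digits; in binary: 1011000011010101100010001111001101 >> 4 = 101100001101010110001000111100.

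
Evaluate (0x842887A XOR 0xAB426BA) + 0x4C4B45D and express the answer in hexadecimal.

First 0x842887A XOR 0xAB426BA = 0x2F6AEC0.
Add column by column in base 16, right to left:
  0+D = D
  C+5 = 1 carry 1
  E+4+1 = 3 carry 1
  A+B+1 = 6 carry 1
  6+4+1 = B
  F+C = B carry 1
  2+4+1 = 7

0x7BB631D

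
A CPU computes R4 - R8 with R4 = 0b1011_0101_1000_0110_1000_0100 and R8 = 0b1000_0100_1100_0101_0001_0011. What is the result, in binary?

0b1100001100000101110001

Subtract column by column in base 2:
  0-1 → 1 (borrow)
  0-1-1 → 0 (borrow)
  1-0-1 → 0
  0-0 → 0
  0-1 → 1 (borrow)
  0-0-1 → 1 (borrow)
  0-0-1 → 1 (borrow)
  1-0-1 → 0
  0-1 → 1 (borrow)
  1-0-1 → 0
  1-1 → 0
  0-0 → 0
  0-0 → 0
  0-0 → 0
  0-1 → 1 (borrow)
  1-1-1 → 1 (borrow)
  1-0-1 → 0
  0-0 → 0
  1-1 → 0
  0-0 → 0
  1-0 → 1
  1-0 → 1
  0-0 → 0
  1-1 → 0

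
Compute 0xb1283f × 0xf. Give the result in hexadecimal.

Multiply each base-16 digit by 15, carrying:
  f×15 = 225 → write 1 carry 14
  3×15+14 = 59 → write b carry 3
  8×15+3 = 123 → write b carry 7
  2×15+7 = 37 → write 5 carry 2
  1×15+2 = 17 → write 1 carry 1
  b×15+1 = 166 → write 6 carry 10
  remaining carry: a

0xa615bb1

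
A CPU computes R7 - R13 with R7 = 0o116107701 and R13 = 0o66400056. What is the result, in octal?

0o27507623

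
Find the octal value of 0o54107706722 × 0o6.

Multiply each base-8 digit by 6, carrying:
  2×6 = 12 → write 4 carry 1
  2×6+1 = 13 → write 5 carry 1
  7×6+1 = 43 → write 3 carry 5
  6×6+5 = 41 → write 1 carry 5
  0×6+5 = 5 → write 5
  7×6 = 42 → write 2 carry 5
  7×6+5 = 47 → write 7 carry 5
  0×6+5 = 5 → write 5
  1×6 = 6 → write 6
  4×6 = 24 → write 0 carry 3
  5×6+3 = 33 → write 1 carry 4
  remaining carry: 4

0o410657251354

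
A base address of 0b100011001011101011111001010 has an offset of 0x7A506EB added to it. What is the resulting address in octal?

0o1402557265

0b100011001011101011111001010 = 0o431353712 in octal.
0x7A506EB = 0o751203353 in octal.
Add column by column in base 8, right to left:
  2+3 = 5
  1+5 = 6
  7+3 = 2 carry 1
  3+3+1 = 7
  5+0 = 5
  3+2 = 5
  1+1 = 2
  3+5 = 0 carry 1
  4+7+1 = 4 carry 1
  final carry 1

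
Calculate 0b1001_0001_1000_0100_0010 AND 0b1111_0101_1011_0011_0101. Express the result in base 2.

0b10010001100000000000

AND bit by bit (1 only where both bits are 1):
  10010001100001000010
& 11110101101100110101
= 10010001100000000000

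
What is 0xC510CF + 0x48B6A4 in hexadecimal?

0x10DC773

Add column by column in base 16, right to left:
  F+4 = 3 carry 1
  C+A+1 = 7 carry 1
  0+6+1 = 7
  1+B = C
  5+8 = D
  C+4 = 0 carry 1
  final carry 1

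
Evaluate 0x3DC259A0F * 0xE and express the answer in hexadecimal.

0x360A0E6CD2

Multiply each base-16 digit by 14, carrying:
  F×14 = 210 → write 2 carry 13
  0×14+13 = 13 → write D
  A×14 = 140 → write C carry 8
  9×14+8 = 134 → write 6 carry 8
  5×14+8 = 78 → write E carry 4
  2×14+4 = 32 → write 0 carry 2
  C×14+2 = 170 → write A carry 10
  D×14+10 = 192 → write 0 carry 12
  3×14+12 = 54 → write 6 carry 3
  remaining carry: 3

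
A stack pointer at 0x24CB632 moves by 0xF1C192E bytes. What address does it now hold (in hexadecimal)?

Add column by column in base 16, right to left:
  2+E = 0 carry 1
  3+2+1 = 6
  6+9 = F
  B+1 = C
  C+C = 8 carry 1
  4+1+1 = 6
  2+F = 1 carry 1
  final carry 1

0x1168CF60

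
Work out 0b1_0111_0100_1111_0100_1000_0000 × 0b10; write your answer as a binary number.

0b10111010011110100100000000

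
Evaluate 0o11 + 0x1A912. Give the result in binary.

0b11010100100011011

0o11 = 0b1001 in binary.
0x1A912 = 0b11010100100010010 in binary.
Add column by column in base 2, right to left:
  1+0 = 1
  0+1 = 1
  0+0 = 0
  1+0 = 1
  0+1 = 1
  0+0 = 0
  0+0 = 0
  0+0 = 0
  0+1 = 1
  0+0 = 0
  0+0 = 0
  0+1 = 1
  0+0 = 0
  0+1 = 1
  0+0 = 0
  0+1 = 1
  0+1 = 1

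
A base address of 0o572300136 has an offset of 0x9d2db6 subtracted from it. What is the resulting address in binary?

0o572300136 = 0b101111010011000000001011110 in binary.
0x9d2db6 = 0b100111010010110110110110 in binary.
Subtract column by column in base 2:
  0-0 → 0
  1-1 → 0
  1-1 → 0
  1-0 → 1
  1-1 → 0
  0-1 → 1 (borrow)
  1-0-1 → 0
  0-1 → 1 (borrow)
  0-1-1 → 0 (borrow)
  0-0-1 → 1 (borrow)
  0-1-1 → 0 (borrow)
  0-1-1 → 0 (borrow)
  0-0-1 → 1 (borrow)
  0-1-1 → 0 (borrow)
  0-0-1 → 1 (borrow)
  1-0-1 → 0
  1-1 → 0
  0-0 → 0
  0-1 → 1 (borrow)
  1-1-1 → 1 (borrow)
  0-1-1 → 0 (borrow)
  1-0-1 → 0
  1-0 → 1
  1-1 → 0
  1-0 → 1
  0-0 → 0
  1-0 → 1

0b101010011000101001010101000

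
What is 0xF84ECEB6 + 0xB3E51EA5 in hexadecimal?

0x1AC33ED5B

Add column by column in base 16, right to left:
  6+5 = B
  B+A = 5 carry 1
  E+E+1 = D carry 1
  C+1+1 = E
  E+5 = 3 carry 1
  4+E+1 = 3 carry 1
  8+3+1 = C
  F+B = A carry 1
  final carry 1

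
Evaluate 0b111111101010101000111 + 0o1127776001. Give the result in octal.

0o1137750510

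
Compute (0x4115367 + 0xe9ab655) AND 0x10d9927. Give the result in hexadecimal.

0xc0924

Add column by column in base 16, right to left:
  7+5 = c
  6+5 = b
  3+6 = 9
  5+b = 0 carry 1
  1+a+1 = c
  1+9 = a
  4+e = 2 carry 1
  final carry 1
Sum = 0x12ac09bc; now AND with 0x10d9927:
  1&0=0, 2&1=0, a&0=0, c&d=c, 0&9=0, 9&9=9, b&2=2, c&7=4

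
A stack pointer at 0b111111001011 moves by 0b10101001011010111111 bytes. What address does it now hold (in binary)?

0b10101010011010001010

Add column by column in base 2, right to left:
  1+1 = 0 carry 1
  1+1+1 = 1 carry 1
  0+1+1 = 0 carry 1
  1+1+1 = 1 carry 1
  0+1+1 = 0 carry 1
  0+1+1 = 0 carry 1
  1+0+1 = 0 carry 1
  1+1+1 = 1 carry 1
  1+0+1 = 0 carry 1
  1+1+1 = 1 carry 1
  1+1+1 = 1 carry 1
  1+0+1 = 0 carry 1
  0+1+1 = 0 carry 1
  0+0+1 = 1
  0+0 = 0
  0+1 = 1
  0+0 = 0
  0+1 = 1
  0+0 = 0
  0+1 = 1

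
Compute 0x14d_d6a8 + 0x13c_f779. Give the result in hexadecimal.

0x28ace21

Add column by column in base 16, right to left:
  8+9 = 1 carry 1
  a+7+1 = 2 carry 1
  6+7+1 = e
  d+f = c carry 1
  d+c+1 = a carry 1
  4+3+1 = 8
  1+1 = 2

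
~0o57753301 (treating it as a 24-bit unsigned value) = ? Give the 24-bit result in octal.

0o20024476

Each oct digit d becomes 7−d:
  5→2, 7→0, 7→0, 5→2, 3→4, 3→4, 0→7, 1→6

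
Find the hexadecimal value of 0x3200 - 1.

The trailing 2 digits are 0, so subtracting 1 borrows through: they become F and the next digit up decrements.

0x31FF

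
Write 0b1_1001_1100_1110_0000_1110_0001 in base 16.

0x19CE0E1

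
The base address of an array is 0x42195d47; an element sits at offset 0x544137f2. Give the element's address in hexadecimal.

0x965a9539

Add column by column in base 16, right to left:
  7+2 = 9
  4+f = 3 carry 1
  d+7+1 = 5 carry 1
  5+3+1 = 9
  9+1 = a
  1+4 = 5
  2+4 = 6
  4+5 = 9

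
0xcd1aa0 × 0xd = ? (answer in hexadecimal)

0xa6a5a20

Multiply each base-16 digit by 13, carrying:
  0×13 = 0 → write 0
  a×13 = 130 → write 2 carry 8
  a×13+8 = 138 → write a carry 8
  1×13+8 = 21 → write 5 carry 1
  d×13+1 = 170 → write a carry 10
  c×13+10 = 166 → write 6 carry 10
  remaining carry: a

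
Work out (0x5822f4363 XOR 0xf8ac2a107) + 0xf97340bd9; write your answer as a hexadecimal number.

0x19a021ee3d

First 0x5822f4363 XOR 0xf8ac2a107 = 0xa08ede264.
Add column by column in base 16, right to left:
  4+9 = d
  6+d = 3 carry 1
  2+b+1 = e
  e+0 = e
  d+4 = 1 carry 1
  e+3+1 = 2 carry 1
  8+7+1 = 0 carry 1
  0+9+1 = a
  a+f = 9 carry 1
  final carry 1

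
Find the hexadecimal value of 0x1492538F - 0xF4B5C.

Subtract column by column in base 16:
  F-C → 3
  8-5 → 3
  3-B → 8 (borrow)
  5-4-1 → 0
  2-F → 3 (borrow)
  9-0-1 → 8
  4-0 → 4
  1-0 → 1

0x14830833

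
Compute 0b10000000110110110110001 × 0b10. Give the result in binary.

0b100000001101101101100010

Multiply each base-2 digit by 2, carrying:
  1×2 = 2 → write 0 carry 1
  0×2+1 = 1 → write 1
  0×2 = 0 → write 0
  0×2 = 0 → write 0
  1×2 = 2 → write 0 carry 1
  1×2+1 = 3 → write 1 carry 1
  0×2+1 = 1 → write 1
  1×2 = 2 → write 0 carry 1
  1×2+1 = 3 → write 1 carry 1
  0×2+1 = 1 → write 1
  1×2 = 2 → write 0 carry 1
  1×2+1 = 3 → write 1 carry 1
  0×2+1 = 1 → write 1
  1×2 = 2 → write 0 carry 1
  1×2+1 = 3 → write 1 carry 1
  0×2+1 = 1 → write 1
  0×2 = 0 → write 0
  0×2 = 0 → write 0
  0×2 = 0 → write 0
  0×2 = 0 → write 0
  0×2 = 0 → write 0
  0×2 = 0 → write 0
  1×2 = 2 → write 0 carry 1
  remaining carry: 1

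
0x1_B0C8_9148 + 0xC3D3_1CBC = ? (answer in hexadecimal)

Add column by column in base 16, right to left:
  8+C = 4 carry 1
  4+B+1 = 0 carry 1
  1+C+1 = E
  9+1 = A
  8+3 = B
  C+D = 9 carry 1
  0+3+1 = 4
  B+C = 7 carry 1
  1+0+1 = 2

0x2749BAE04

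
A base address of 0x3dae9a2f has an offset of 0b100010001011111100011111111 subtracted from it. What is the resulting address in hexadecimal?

0b100010001011111100011111111 = 0x445f8ff in hexadecimal.
Subtract column by column in base 16:
  f-f → 0
  2-f → 3 (borrow)
  a-8-1 → 1
  9-f → a (borrow)
  e-5-1 → 8
  a-4 → 6
  d-4 → 9
  3-0 → 3

0x3968a130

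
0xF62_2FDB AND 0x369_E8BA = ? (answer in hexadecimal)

0x360289A

AND each hex digit independently (no carries):
  F&3=3, 6&6=6, 2&9=0, 2&E=2, F&8=8, D&B=9, B&A=A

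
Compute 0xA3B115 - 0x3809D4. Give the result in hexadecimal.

Subtract column by column in base 16:
  5-4 → 1
  1-D → 4 (borrow)
  1-9-1 → 7 (borrow)
  B-0-1 → A
  3-8 → B (borrow)
  A-3-1 → 6

0x6BA741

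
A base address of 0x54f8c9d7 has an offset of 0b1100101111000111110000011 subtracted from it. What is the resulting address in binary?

0b1010011011000010011101001010100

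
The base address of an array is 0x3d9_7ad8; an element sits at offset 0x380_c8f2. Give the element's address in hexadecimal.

0x75a43ca

Add column by column in base 16, right to left:
  8+2 = a
  d+f = c carry 1
  a+8+1 = 3 carry 1
  7+c+1 = 4 carry 1
  9+0+1 = a
  d+8 = 5 carry 1
  3+3+1 = 7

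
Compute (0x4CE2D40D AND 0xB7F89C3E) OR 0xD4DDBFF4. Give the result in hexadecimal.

0x4CE2D40D AND 0xB7F89C3E = 0x04E0940C.
Then OR with 0xD4DDBFF4.

0xD4FDBFFC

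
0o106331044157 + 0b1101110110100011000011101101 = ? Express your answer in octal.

0b1101110110100011000011101101 = 0o1566430355 in octal.
Add column by column in base 8, right to left:
  7+5 = 4 carry 1
  5+5+1 = 3 carry 1
  1+3+1 = 5
  4+0 = 4
  4+3 = 7
  0+4 = 4
  1+6 = 7
  3+6 = 1 carry 1
  3+5+1 = 1 carry 1
  6+1+1 = 0 carry 1
  0+0+1 = 1
  1+0 = 1

0o110117474534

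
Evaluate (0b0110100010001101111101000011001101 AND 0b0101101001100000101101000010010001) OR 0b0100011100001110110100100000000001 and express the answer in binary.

0b100111100001110111101100010000001

0b0110100010001101111101000011001101 AND 0b0101101001100000101101000010010001 = 0b0100100000000000101101000010000001.
Then OR with 0b0100011100001110110100100000000001.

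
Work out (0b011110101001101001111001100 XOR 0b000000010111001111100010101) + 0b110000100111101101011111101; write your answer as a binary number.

0b1001111100110010011111010110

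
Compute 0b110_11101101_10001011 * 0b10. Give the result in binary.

0b11011101101100010110

Multiply each base-2 digit by 2, carrying:
  1×2 = 2 → write 0 carry 1
  1×2+1 = 3 → write 1 carry 1
  0×2+1 = 1 → write 1
  1×2 = 2 → write 0 carry 1
  0×2+1 = 1 → write 1
  0×2 = 0 → write 0
  0×2 = 0 → write 0
  1×2 = 2 → write 0 carry 1
  1×2+1 = 3 → write 1 carry 1
  0×2+1 = 1 → write 1
  1×2 = 2 → write 0 carry 1
  1×2+1 = 3 → write 1 carry 1
  0×2+1 = 1 → write 1
  1×2 = 2 → write 0 carry 1
  1×2+1 = 3 → write 1 carry 1
  1×2+1 = 3 → write 1 carry 1
  0×2+1 = 1 → write 1
  1×2 = 2 → write 0 carry 1
  1×2+1 = 3 → write 1 carry 1
  remaining carry: 1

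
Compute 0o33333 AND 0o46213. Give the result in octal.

AND each oct digit independently (no carries):
  3&4=0, 3&6=2, 3&2=2, 3&1=1, 3&3=3

0o02213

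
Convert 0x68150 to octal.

0o1500520

Expand each hex digit to 4 bits: 6=0110 8=1000 1=0001 5=0101 0=0000.
Group the bits in threes: 001 101 000 000 101 010 000 → 1500520.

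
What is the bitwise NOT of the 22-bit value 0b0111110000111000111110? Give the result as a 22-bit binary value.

Invert each bit: 0111110000111000111110 → 1000001111000111000001.

0b1000001111000111000001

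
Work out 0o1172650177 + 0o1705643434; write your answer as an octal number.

0o3100513633

Add column by column in base 8, right to left:
  7+4 = 3 carry 1
  7+3+1 = 3 carry 1
  1+4+1 = 6
  0+3 = 3
  5+4 = 1 carry 1
  6+6+1 = 5 carry 1
  2+5+1 = 0 carry 1
  7+0+1 = 0 carry 1
  1+7+1 = 1 carry 1
  1+1+1 = 3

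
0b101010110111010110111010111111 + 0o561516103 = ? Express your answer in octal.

0o6051005402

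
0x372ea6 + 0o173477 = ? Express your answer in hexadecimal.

0x3825e5

0o173477 = 0xf73f in hexadecimal.
Add column by column in base 16, right to left:
  6+f = 5 carry 1
  a+3+1 = e
  e+7 = 5 carry 1
  2+f+1 = 2 carry 1
  7+0+1 = 8
  3+0 = 3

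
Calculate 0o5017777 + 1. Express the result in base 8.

0o5020000

The trailing 4 digits are 7 (max in base 8), so adding 1 cascades: they roll to 0 and the next digit up increments.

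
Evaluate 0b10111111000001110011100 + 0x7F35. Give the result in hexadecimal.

0x6002D1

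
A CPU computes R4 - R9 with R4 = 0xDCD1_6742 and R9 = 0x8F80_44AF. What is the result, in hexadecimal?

0x4D512293

Subtract column by column in base 16:
  2-F → 3 (borrow)
  4-A-1 → 9 (borrow)
  7-4-1 → 2
  6-4 → 2
  1-0 → 1
  D-8 → 5
  C-F → D (borrow)
  D-8-1 → 4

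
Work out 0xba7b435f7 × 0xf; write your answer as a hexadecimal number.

0xaed38f2979

Multiply each base-16 digit by 15, carrying:
  7×15 = 105 → write 9 carry 6
  f×15+6 = 231 → write 7 carry 14
  5×15+14 = 89 → write 9 carry 5
  3×15+5 = 50 → write 2 carry 3
  4×15+3 = 63 → write f carry 3
  b×15+3 = 168 → write 8 carry 10
  7×15+10 = 115 → write 3 carry 7
  a×15+7 = 157 → write d carry 9
  b×15+9 = 174 → write e carry 10
  remaining carry: a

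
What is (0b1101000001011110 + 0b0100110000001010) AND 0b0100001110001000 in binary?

Add column by column in base 2, right to left:
  0+0 = 0
  1+1 = 0 carry 1
  1+0+1 = 0 carry 1
  1+1+1 = 1 carry 1
  1+0+1 = 0 carry 1
  0+0+1 = 1
  1+0 = 1
  0+0 = 0
  0+0 = 0
  0+0 = 0
  0+1 = 1
  0+1 = 1
  1+0 = 1
  0+0 = 0
  1+1 = 0 carry 1
  1+0+1 = 0 carry 1
  final carry 1
Sum = 0b10001110001101000; now AND with 0b0100001110001000:
  10001110001101000
& 00100001110001000
= 00000000000001000

0b1000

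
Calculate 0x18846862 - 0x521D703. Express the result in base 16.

0x1362915F

Subtract column by column in base 16:
  2-3 → F (borrow)
  6-0-1 → 5
  8-7 → 1
  6-D → 9 (borrow)
  4-1-1 → 2
  8-2 → 6
  8-5 → 3
  1-0 → 1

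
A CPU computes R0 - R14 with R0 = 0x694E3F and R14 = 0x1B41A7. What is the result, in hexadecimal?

Subtract column by column in base 16:
  F-7 → 8
  3-A → 9 (borrow)
  E-1-1 → C
  4-4 → 0
  9-B → E (borrow)
  6-1-1 → 4

0x4E0C98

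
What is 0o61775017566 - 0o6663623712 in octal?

Subtract column by column in base 8:
  6-2 → 4
  6-1 → 5
  5-7 → 6 (borrow)
  7-3-1 → 3
  1-2 → 7 (borrow)
  0-6-1 → 1 (borrow)
  5-3-1 → 1
  7-6 → 1
  7-6 → 1
  1-6 → 3 (borrow)
  6-0-1 → 5

0o53111173654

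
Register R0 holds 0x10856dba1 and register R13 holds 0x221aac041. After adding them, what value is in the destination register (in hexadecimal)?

0x32a019be2

Add column by column in base 16, right to left:
  1+1 = 2
  a+4 = e
  b+0 = b
  d+c = 9 carry 1
  6+a+1 = 1 carry 1
  5+a+1 = 0 carry 1
  8+1+1 = a
  0+2 = 2
  1+2 = 3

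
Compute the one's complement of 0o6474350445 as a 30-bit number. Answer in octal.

0o1303427332

Each oct digit d becomes 7−d:
  6→1, 4→3, 7→0, 4→3, 3→4, 5→2, 0→7, 4→3, 4→3, 5→2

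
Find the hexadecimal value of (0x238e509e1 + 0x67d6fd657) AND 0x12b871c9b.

0x22040018

Add column by column in base 16, right to left:
  1+7 = 8
  e+5 = 3 carry 1
  9+6+1 = 0 carry 1
  0+d+1 = e
  5+f = 4 carry 1
  e+6+1 = 5 carry 1
  8+d+1 = 6 carry 1
  3+7+1 = b
  2+6 = 8
Sum = 0x8b654e038; now AND with 0x12b871c9b:
  8&1=0, b&2=2, 6&b=2, 5&8=0, 4&7=4, e&1=0, 0&c=0, 3&9=1, 8&b=8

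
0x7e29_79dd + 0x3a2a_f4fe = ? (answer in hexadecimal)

0xb8546edb

Add column by column in base 16, right to left:
  d+e = b carry 1
  d+f+1 = d carry 1
  9+4+1 = e
  7+f = 6 carry 1
  9+a+1 = 4 carry 1
  2+2+1 = 5
  e+a = 8 carry 1
  7+3+1 = b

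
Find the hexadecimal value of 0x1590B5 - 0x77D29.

0xE138C

Subtract column by column in base 16:
  5-9 → C (borrow)
  B-2-1 → 8
  0-D → 3 (borrow)
  9-7-1 → 1
  5-7 → E (borrow)
  1-0-1 → 0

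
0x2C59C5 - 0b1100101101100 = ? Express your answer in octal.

0x2C59C5 = 0o13054705 in octal.
0b1100101101100 = 0o14554 in octal.
Subtract column by column in base 8:
  5-4 → 1
  0-5 → 3 (borrow)
  7-5-1 → 1
  4-4 → 0
  5-1 → 4
  0-0 → 0
  3-0 → 3
  1-0 → 1

0o13040131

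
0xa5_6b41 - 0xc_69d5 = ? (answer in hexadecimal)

0x99016c

Subtract column by column in base 16:
  1-5 → c (borrow)
  4-d-1 → 6 (borrow)
  b-9-1 → 1
  6-6 → 0
  5-c → 9 (borrow)
  a-0-1 → 9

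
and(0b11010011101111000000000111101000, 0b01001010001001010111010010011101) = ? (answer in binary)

AND bit by bit (1 only where both bits are 1):
  11010011101111000000000111101000
& 01001010001001010111010010011101
= 01000010001001000000000010001000

0b01000010001001000000000010001000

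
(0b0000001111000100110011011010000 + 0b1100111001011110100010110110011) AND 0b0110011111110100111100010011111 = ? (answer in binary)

Add column by column in base 2, right to left:
  0+1 = 1
  0+1 = 1
  0+0 = 0
  0+0 = 0
  1+1 = 0 carry 1
  0+1+1 = 0 carry 1
  1+0+1 = 0 carry 1
  1+1+1 = 1 carry 1
  0+1+1 = 0 carry 1
  1+0+1 = 0 carry 1
  1+1+1 = 1 carry 1
  0+0+1 = 1
  0+0 = 0
  1+0 = 1
  1+1 = 0 carry 1
  0+0+1 = 1
  0+1 = 1
  1+1 = 0 carry 1
  0+1+1 = 0 carry 1
  0+1+1 = 0 carry 1
  0+0+1 = 1
  1+1 = 0 carry 1
  1+0+1 = 0 carry 1
  1+0+1 = 0 carry 1
  1+1+1 = 1 carry 1
  0+1+1 = 0 carry 1
  0+1+1 = 0 carry 1
  0+0+1 = 1
  0+0 = 0
  0+1 = 1
  0+1 = 1
Sum = 0b1101001000100011010110010000011; now AND with 0b0110011111110100111100010011111:
  1101001000100011010110010000011
& 0110011111110100111100010011111
= 0100001000100000010100010000011

0b100001000100000010100010000011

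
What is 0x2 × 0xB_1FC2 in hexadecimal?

0x163F84

Multiply each base-16 digit by 2, carrying:
  2×2 = 4 → write 4
  C×2 = 24 → write 8 carry 1
  F×2+1 = 31 → write F carry 1
  1×2+1 = 3 → write 3
  B×2 = 22 → write 6 carry 1
  remaining carry: 1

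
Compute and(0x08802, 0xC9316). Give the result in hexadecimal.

0x08002

AND each hex digit independently (no carries):
  0&C=0, 8&9=8, 8&3=0, 0&1=0, 2&6=2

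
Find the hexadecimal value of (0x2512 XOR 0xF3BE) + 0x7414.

0x14AC0

First 0x2512 XOR 0xF3BE = 0xD6AC.
Add column by column in base 16, right to left:
  C+4 = 0 carry 1
  A+1+1 = C
  6+4 = A
  D+7 = 4 carry 1
  final carry 1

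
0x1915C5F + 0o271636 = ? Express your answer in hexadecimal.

0o271636 = 0x1739E in hexadecimal.
Add column by column in base 16, right to left:
  F+E = D carry 1
  5+9+1 = F
  C+3 = F
  5+7 = C
  1+1 = 2
  9+0 = 9
  1+0 = 1

0x192CFFD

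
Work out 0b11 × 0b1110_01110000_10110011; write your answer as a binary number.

Multiply each base-2 digit by 3, carrying:
  1×3 = 3 → write 1 carry 1
  1×3+1 = 4 → write 0 carry 2
  0×3+2 = 2 → write 0 carry 1
  0×3+1 = 1 → write 1
  1×3 = 3 → write 1 carry 1
  1×3+1 = 4 → write 0 carry 2
  0×3+2 = 2 → write 0 carry 1
  1×3+1 = 4 → write 0 carry 2
  0×3+2 = 2 → write 0 carry 1
  0×3+1 = 1 → write 1
  0×3 = 0 → write 0
  0×3 = 0 → write 0
  1×3 = 3 → write 1 carry 1
  1×3+1 = 4 → write 0 carry 2
  1×3+2 = 5 → write 1 carry 2
  0×3+2 = 2 → write 0 carry 1
  0×3+1 = 1 → write 1
  1×3 = 3 → write 1 carry 1
  1×3+1 = 4 → write 0 carry 2
  1×3+2 = 5 → write 1 carry 2
  remaining carry: 10

0b1010110101001000011001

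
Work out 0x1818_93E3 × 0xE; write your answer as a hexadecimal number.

Multiply each base-16 digit by 14, carrying:
  3×14 = 42 → write A carry 2
  E×14+2 = 198 → write 6 carry 12
  3×14+12 = 54 → write 6 carry 3
  9×14+3 = 129 → write 1 carry 8
  8×14+8 = 120 → write 8 carry 7
  1×14+7 = 21 → write 5 carry 1
  8×14+1 = 113 → write 1 carry 7
  1×14+7 = 21 → write 5 carry 1
  remaining carry: 1

0x15158166A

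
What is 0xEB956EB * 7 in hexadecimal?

0x6711606D

Multiply each base-16 digit by 7, carrying:
  B×7 = 77 → write D carry 4
  E×7+4 = 102 → write 6 carry 6
  6×7+6 = 48 → write 0 carry 3
  5×7+3 = 38 → write 6 carry 2
  9×7+2 = 65 → write 1 carry 4
  B×7+4 = 81 → write 1 carry 5
  E×7+5 = 103 → write 7 carry 6
  remaining carry: 6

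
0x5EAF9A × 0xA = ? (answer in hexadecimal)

Multiply each base-16 digit by 10, carrying:
  A×10 = 100 → write 4 carry 6
  9×10+6 = 96 → write 0 carry 6
  F×10+6 = 156 → write C carry 9
  A×10+9 = 109 → write D carry 6
  E×10+6 = 146 → write 2 carry 9
  5×10+9 = 59 → write B carry 3
  remaining carry: 3

0x3B2DC04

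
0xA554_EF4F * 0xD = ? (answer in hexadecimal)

Multiply each base-16 digit by 13, carrying:
  F×13 = 195 → write 3 carry 12
  4×13+12 = 64 → write 0 carry 4
  F×13+4 = 199 → write 7 carry 12
  E×13+12 = 194 → write 2 carry 12
  4×13+12 = 64 → write 0 carry 4
  5×13+4 = 69 → write 5 carry 4
  5×13+4 = 69 → write 5 carry 4
  A×13+4 = 134 → write 6 carry 8
  remaining carry: 8

0x865502703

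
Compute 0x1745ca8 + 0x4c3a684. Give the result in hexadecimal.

0x638032c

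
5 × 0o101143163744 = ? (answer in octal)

0o505760103564

Multiply each base-8 digit by 5, carrying:
  4×5 = 20 → write 4 carry 2
  4×5+2 = 22 → write 6 carry 2
  7×5+2 = 37 → write 5 carry 4
  3×5+4 = 19 → write 3 carry 2
  6×5+2 = 32 → write 0 carry 4
  1×5+4 = 9 → write 1 carry 1
  3×5+1 = 16 → write 0 carry 2
  4×5+2 = 22 → write 6 carry 2
  1×5+2 = 7 → write 7
  1×5 = 5 → write 5
  0×5 = 0 → write 0
  1×5 = 5 → write 5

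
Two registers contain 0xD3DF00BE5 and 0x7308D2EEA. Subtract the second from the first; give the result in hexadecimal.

0x60D62DCFB

Subtract column by column in base 16:
  5-A → B (borrow)
  E-E-1 → F (borrow)
  B-E-1 → C (borrow)
  0-2-1 → D (borrow)
  0-D-1 → 2 (borrow)
  F-8-1 → 6
  D-0 → D
  3-3 → 0
  D-7 → 6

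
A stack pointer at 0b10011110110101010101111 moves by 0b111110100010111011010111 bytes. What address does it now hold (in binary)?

0b1010010011001100110000110

Add column by column in base 2, right to left:
  1+1 = 0 carry 1
  1+1+1 = 1 carry 1
  1+1+1 = 1 carry 1
  1+0+1 = 0 carry 1
  0+1+1 = 0 carry 1
  1+0+1 = 0 carry 1
  0+1+1 = 0 carry 1
  1+1+1 = 1 carry 1
  0+0+1 = 1
  1+1 = 0 carry 1
  0+1+1 = 0 carry 1
  1+1+1 = 1 carry 1
  0+0+1 = 1
  1+1 = 0 carry 1
  1+0+1 = 0 carry 1
  0+0+1 = 1
  1+0 = 1
  1+1 = 0 carry 1
  1+0+1 = 0 carry 1
  1+1+1 = 1 carry 1
  0+1+1 = 0 carry 1
  0+1+1 = 0 carry 1
  1+1+1 = 1 carry 1
  0+1+1 = 0 carry 1
  final carry 1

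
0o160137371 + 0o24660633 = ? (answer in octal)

0o205020224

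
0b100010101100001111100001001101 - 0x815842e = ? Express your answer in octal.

0b100010101100001111100001001101 = 0o4254174115 in octal.
0x815842e = 0o1005302056 in octal.
Subtract column by column in base 8:
  5-6 → 7 (borrow)
  1-5-1 → 3 (borrow)
  1-0-1 → 0
  4-2 → 2
  7-0 → 7
  1-3 → 6 (borrow)
  4-5-1 → 6 (borrow)
  5-0-1 → 4
  2-0 → 2
  4-1 → 3

0o3246672037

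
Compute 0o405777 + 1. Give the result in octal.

0o406000

The trailing 3 digits are 7 (max in base 8), so adding 1 cascades: they roll to 0 and the next digit up increments.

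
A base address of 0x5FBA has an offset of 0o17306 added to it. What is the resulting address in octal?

0x5FBA = 0o57672 in octal.
Add column by column in base 8, right to left:
  2+6 = 0 carry 1
  7+0+1 = 0 carry 1
  6+3+1 = 2 carry 1
  7+7+1 = 7 carry 1
  5+1+1 = 7

0o77200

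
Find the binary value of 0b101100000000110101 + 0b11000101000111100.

Add column by column in base 2, right to left:
  1+0 = 1
  0+0 = 0
  1+1 = 0 carry 1
  0+1+1 = 0 carry 1
  1+1+1 = 1 carry 1
  1+1+1 = 1 carry 1
  0+0+1 = 1
  0+0 = 0
  0+0 = 0
  0+1 = 1
  0+0 = 0
  0+1 = 1
  0+0 = 0
  0+0 = 0
  1+0 = 1
  1+1 = 0 carry 1
  0+1+1 = 0 carry 1
  1+0+1 = 0 carry 1
  final carry 1

0b1000100101001110001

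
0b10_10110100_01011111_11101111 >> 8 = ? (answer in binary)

Right shift by 8: drop the 8 least-significant bits.

0b101011010001011111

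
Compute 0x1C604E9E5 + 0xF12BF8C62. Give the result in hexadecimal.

Add column by column in base 16, right to left:
  5+2 = 7
  E+6 = 4 carry 1
  9+C+1 = 6 carry 1
  E+8+1 = 7 carry 1
  4+F+1 = 4 carry 1
  0+B+1 = C
  6+2 = 8
  C+1 = D
  1+F = 0 carry 1
  final carry 1

0x10D8C47647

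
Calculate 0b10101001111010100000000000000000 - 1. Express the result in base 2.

0b10101001111010011111111111111111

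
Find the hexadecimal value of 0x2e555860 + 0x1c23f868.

Add column by column in base 16, right to left:
  0+8 = 8
  6+6 = c
  8+8 = 0 carry 1
  5+f+1 = 5 carry 1
  5+3+1 = 9
  5+2 = 7
  e+c = a carry 1
  2+1+1 = 4

0x4a7950c8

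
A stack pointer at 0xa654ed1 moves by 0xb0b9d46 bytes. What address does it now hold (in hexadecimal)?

0x1570ec17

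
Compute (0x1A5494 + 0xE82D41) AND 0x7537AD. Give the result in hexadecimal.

Add column by column in base 16, right to left:
  4+1 = 5
  9+4 = D
  4+D = 1 carry 1
  5+2+1 = 8
  A+8 = 2 carry 1
  1+E+1 = 0 carry 1
  final carry 1
Sum = 0x10281D5; now AND with 0x7537AD:
  1&0=0, 0&7=0, 2&5=0, 8&3=0, 1&7=1, D&A=8, 5&D=5

0x185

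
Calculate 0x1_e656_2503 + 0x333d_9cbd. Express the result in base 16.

0x21993c1c0

Add column by column in base 16, right to left:
  3+d = 0 carry 1
  0+b+1 = c
  5+c = 1 carry 1
  2+9+1 = c
  6+d = 3 carry 1
  5+3+1 = 9
  6+3 = 9
  e+3 = 1 carry 1
  1+0+1 = 2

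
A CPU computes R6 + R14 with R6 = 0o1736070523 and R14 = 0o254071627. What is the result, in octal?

0o2212162352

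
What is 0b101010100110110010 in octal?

0o524662

Group the bits in threes: 101 010 100 110 110 010 → 524662.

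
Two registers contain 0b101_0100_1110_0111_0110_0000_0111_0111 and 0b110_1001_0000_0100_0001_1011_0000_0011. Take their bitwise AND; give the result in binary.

AND bit by bit (1 only where both bits are 1):
  1010100111001110110000001110111
& 1101001000001000001101100000011
= 1000000000001000000000000000011

0b1000000000001000000000000000011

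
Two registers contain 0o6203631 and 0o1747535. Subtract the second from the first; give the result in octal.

0o4234074

Subtract column by column in base 8:
  1-5 → 4 (borrow)
  3-3-1 → 7 (borrow)
  6-5-1 → 0
  3-7 → 4 (borrow)
  0-4-1 → 3 (borrow)
  2-7-1 → 2 (borrow)
  6-1-1 → 4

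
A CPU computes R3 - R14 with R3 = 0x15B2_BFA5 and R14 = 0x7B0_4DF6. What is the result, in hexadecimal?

0xE0271AF

Subtract column by column in base 16:
  5-6 → F (borrow)
  A-F-1 → A (borrow)
  F-D-1 → 1
  B-4 → 7
  2-0 → 2
  B-B → 0
  5-7 → E (borrow)
  1-0-1 → 0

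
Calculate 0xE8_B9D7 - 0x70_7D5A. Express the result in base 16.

0x783C7D

Subtract column by column in base 16:
  7-A → D (borrow)
  D-5-1 → 7
  9-D → C (borrow)
  B-7-1 → 3
  8-0 → 8
  E-7 → 7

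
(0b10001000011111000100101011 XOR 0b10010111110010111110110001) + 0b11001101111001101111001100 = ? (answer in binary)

0b11101101100111101001100110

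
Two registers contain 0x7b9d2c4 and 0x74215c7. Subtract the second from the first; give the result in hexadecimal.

0x77bcfd

Subtract column by column in base 16:
  4-7 → d (borrow)
  c-c-1 → f (borrow)
  2-5-1 → c (borrow)
  d-1-1 → b
  9-2 → 7
  b-4 → 7
  7-7 → 0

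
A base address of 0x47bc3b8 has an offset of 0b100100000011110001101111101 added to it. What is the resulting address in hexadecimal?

0x8fda735

0b100100000011110001101111101 = 0x481e37d in hexadecimal.
Add column by column in base 16, right to left:
  8+d = 5 carry 1
  b+7+1 = 3 carry 1
  3+3+1 = 7
  c+e = a carry 1
  b+1+1 = d
  7+8 = f
  4+4 = 8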